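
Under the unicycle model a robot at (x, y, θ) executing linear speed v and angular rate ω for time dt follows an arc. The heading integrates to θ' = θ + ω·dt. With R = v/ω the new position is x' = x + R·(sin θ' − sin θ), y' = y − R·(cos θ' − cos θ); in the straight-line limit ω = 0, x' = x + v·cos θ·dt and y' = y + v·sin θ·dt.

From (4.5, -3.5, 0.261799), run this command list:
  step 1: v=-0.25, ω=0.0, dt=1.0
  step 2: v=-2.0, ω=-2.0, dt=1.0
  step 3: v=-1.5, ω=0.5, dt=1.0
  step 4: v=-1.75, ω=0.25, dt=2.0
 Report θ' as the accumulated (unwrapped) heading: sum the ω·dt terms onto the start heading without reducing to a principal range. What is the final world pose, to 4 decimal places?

step 1: θ'=0.2618 (straight) → pose (4.2585, -3.5647, 0.2618)
step 2: θ'=-1.7382 (R=1.0000) → pose (3.0137, -2.4322, -1.7382)
step 3: θ'=-1.2382 (R=-3.0000) → pose (2.8912, -0.9528, -1.2382)
step 4: θ'=-0.7382 (R=-7.0000) → pose (0.9855, 1.9395, -0.7382)

(0.9855, 1.9395, -0.7382)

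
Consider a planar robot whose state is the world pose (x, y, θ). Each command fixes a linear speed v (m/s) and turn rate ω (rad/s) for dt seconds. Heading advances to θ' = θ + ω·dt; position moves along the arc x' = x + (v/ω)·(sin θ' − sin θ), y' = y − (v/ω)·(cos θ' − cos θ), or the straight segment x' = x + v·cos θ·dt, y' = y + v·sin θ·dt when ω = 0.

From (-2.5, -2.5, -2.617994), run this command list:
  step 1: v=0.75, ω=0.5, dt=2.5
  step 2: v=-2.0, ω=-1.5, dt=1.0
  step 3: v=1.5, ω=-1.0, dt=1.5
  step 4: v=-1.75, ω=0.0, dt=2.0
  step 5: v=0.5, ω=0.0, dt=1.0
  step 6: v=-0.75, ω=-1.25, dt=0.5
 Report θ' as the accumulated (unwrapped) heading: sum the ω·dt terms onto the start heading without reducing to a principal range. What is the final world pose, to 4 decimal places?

(-3.0661, -4.8037, -4.9930)

step 1: θ'=-1.3680 (R=1.5000) → pose (-3.2193, -4.1012, -1.3680)
step 2: θ'=-2.8680 (R=1.3333) → pose (-2.2735, -2.5489, -2.8680)
step 3: θ'=-4.3680 (R=-1.5000) → pose (-4.0907, -1.6111, -4.3680)
step 4: θ'=-4.3680 (straight) → pose (-2.9090, -4.9056, -4.3680)
step 5: θ'=-4.3680 (straight) → pose (-3.0779, -4.4349, -4.3680)
step 6: θ'=-4.9930 (R=0.6000) → pose (-3.0661, -4.8037, -4.9930)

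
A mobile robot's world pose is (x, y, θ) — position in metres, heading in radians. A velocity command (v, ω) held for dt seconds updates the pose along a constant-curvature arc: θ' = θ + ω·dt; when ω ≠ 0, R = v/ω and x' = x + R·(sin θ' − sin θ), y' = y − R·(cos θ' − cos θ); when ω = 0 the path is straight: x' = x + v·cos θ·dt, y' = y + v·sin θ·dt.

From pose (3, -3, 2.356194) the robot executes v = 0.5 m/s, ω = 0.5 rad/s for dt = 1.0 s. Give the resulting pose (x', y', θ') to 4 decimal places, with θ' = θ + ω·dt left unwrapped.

θ' = 2.3562 + 0.5·1.0 = 2.8562
R = v/ω = 0.5/0.5 = 1.0000
x' = 3 + 1.0000·(sin 2.8562 − sin 2.3562) = 2.5744
y' = -3 − 1.0000·(cos 2.8562 − cos 2.3562) = -2.7476

(2.5744, -2.7476, 2.8562)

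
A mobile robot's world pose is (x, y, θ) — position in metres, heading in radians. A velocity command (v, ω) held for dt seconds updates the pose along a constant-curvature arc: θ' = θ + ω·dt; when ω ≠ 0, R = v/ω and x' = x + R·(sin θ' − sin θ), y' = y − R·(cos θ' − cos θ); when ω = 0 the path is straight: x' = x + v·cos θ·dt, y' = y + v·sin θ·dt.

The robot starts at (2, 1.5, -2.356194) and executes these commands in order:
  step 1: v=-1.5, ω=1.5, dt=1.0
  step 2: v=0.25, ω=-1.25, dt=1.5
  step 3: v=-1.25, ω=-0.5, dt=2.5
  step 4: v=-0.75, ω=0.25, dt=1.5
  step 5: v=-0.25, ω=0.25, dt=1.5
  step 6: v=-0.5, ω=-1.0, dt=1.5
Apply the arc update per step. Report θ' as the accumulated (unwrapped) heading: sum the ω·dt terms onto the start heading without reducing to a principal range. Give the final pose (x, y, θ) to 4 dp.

step 1: θ'=-0.8562 (R=-1.0000) → pose (2.0482, 2.8624, -0.8562)
step 2: θ'=-2.7312 (R=-0.2000) → pose (1.9770, 2.5480, -2.7312)
step 3: θ'=-3.9812 (R=2.5000) → pose (4.8354, 1.9250, -3.9812)
step 4: θ'=-3.6062 (R=-3.0000) → pose (5.7243, 1.2462, -3.6062)
step 5: θ'=-3.2312 (R=-1.0000) → pose (6.0829, 1.1443, -3.2312)
step 6: θ'=-4.7312 (R=0.5000) → pose (6.5380, 0.6369, -4.7312)

(6.5380, 0.6369, -4.7312)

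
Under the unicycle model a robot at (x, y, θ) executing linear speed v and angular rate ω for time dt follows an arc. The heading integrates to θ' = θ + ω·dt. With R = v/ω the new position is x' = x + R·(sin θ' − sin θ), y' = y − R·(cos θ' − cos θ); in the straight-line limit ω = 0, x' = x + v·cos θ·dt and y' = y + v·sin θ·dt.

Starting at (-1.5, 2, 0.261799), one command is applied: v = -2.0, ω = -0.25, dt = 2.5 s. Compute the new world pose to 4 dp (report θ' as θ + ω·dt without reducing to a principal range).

θ' = 0.2618 + -0.25·2.5 = -0.3632
R = v/ω = -2.0/-0.25 = 8.0000
x' = -1.5 + 8.0000·(sin -0.3632 − sin 0.2618) = -6.4127
y' = 2 − 8.0000·(cos -0.3632 − cos 0.2618) = 2.2493

(-6.4127, 2.2493, -0.3632)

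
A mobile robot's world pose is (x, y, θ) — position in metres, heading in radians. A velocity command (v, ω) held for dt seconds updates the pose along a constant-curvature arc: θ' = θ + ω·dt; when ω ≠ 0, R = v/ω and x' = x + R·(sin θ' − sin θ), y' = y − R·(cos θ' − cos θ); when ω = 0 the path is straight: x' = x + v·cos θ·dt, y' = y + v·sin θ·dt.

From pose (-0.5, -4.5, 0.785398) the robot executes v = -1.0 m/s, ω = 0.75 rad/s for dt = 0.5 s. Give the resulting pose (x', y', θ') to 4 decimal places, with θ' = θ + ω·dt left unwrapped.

(-0.7798, -4.9108, 1.1604)

θ' = 0.7854 + 0.75·0.5 = 1.1604
R = v/ω = -1.0/0.75 = -1.3333
x' = -0.5 + -1.3333·(sin 1.1604 − sin 0.7854) = -0.7798
y' = -4.5 − -1.3333·(cos 1.1604 − cos 0.7854) = -4.9108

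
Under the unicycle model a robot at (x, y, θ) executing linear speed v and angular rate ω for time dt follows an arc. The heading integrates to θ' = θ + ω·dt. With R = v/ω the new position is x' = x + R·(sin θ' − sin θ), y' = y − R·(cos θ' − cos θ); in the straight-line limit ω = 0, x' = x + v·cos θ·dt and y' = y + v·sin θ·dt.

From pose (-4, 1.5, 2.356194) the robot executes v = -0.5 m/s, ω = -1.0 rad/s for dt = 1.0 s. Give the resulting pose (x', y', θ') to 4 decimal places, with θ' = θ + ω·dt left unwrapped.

θ' = 2.3562 + -1.0·1.0 = 1.3562
R = v/ω = -0.5/-1.0 = 0.5000
x' = -4 + 0.5000·(sin 1.3562 − sin 2.3562) = -3.8650
y' = 1.5 − 0.5000·(cos 1.3562 − cos 2.3562) = 1.0400

(-3.8650, 1.0400, 1.3562)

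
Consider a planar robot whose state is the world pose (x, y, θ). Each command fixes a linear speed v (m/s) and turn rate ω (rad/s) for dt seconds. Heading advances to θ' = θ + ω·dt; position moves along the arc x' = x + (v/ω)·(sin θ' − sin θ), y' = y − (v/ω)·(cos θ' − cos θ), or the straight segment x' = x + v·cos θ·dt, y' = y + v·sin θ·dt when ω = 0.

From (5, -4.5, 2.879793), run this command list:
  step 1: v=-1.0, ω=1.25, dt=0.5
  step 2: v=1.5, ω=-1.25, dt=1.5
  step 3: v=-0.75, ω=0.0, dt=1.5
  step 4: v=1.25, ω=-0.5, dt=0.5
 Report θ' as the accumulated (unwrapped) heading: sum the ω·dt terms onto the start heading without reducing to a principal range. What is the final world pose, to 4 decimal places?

(3.9745, -3.9251, 1.3798)

step 1: θ'=3.5048 (R=-0.8000) → pose (5.4913, -4.4751, 3.5048)
step 2: θ'=1.6298 (R=-1.2000) → pose (3.8670, -3.4241, 1.6298)
step 3: θ'=1.6298 (straight) → pose (3.9334, -4.5472, 1.6298)
step 4: θ'=1.3798 (R=-2.5000) → pose (3.9745, -3.9251, 1.3798)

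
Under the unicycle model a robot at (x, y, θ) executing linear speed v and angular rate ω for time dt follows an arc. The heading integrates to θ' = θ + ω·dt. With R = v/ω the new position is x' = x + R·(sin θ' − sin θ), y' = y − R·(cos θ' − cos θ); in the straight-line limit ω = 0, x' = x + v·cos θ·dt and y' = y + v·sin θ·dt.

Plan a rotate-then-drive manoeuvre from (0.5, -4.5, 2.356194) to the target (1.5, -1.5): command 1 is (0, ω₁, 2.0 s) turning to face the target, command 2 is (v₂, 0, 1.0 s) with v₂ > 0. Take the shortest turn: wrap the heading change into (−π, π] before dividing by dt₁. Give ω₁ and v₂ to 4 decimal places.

heading to target = atan2(-1.5−-4.5, 1.5−0.5) = 1.2490
Δθ = wrap(1.2490 − 2.3562) = -1.1071; ω₁ = Δθ/dt₁ = -0.5536
distance = √((1.5−0.5)² + (-1.5−-4.5)²) = 3.1623; v₂ = distance/dt₂ = 3.1623

ω₁ = -0.5536, v₂ = 3.1623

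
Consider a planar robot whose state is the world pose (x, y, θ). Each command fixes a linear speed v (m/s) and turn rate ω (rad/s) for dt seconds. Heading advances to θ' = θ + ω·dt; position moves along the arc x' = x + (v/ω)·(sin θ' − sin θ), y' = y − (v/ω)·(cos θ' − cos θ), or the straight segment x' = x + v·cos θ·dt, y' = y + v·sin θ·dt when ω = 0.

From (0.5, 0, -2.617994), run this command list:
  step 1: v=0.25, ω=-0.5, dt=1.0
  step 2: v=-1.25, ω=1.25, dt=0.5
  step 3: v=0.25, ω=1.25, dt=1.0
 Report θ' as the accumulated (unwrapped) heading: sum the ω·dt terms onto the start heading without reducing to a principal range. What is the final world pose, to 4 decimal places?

step 1: θ'=-3.1180 (R=-0.5000) → pose (0.2618, -0.0668, -3.1180)
step 2: θ'=-2.4930 (R=-1.0000) → pose (0.8423, 0.1359, -2.4930)
step 3: θ'=-1.2430 (R=0.2000) → pose (0.7737, -0.0878, -1.2430)

(0.7737, -0.0878, -1.2430)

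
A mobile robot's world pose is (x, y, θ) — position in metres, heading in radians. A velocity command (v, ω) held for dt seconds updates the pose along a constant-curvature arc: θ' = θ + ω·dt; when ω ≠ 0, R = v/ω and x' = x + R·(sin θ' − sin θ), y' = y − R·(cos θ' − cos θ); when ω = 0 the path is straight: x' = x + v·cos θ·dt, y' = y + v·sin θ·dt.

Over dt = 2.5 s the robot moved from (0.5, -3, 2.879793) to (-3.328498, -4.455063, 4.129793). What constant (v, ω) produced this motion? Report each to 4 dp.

v = 1.7500, ω = 0.5000

Δθ = 4.129793 − 2.879793 = 1.250000
ω = Δθ/dt = 1.250000/2.5 = 0.5000
R = Δx/(sin θ' − sin θ) = 3.5000
v = R·ω = 3.5000·0.5000 = 1.7500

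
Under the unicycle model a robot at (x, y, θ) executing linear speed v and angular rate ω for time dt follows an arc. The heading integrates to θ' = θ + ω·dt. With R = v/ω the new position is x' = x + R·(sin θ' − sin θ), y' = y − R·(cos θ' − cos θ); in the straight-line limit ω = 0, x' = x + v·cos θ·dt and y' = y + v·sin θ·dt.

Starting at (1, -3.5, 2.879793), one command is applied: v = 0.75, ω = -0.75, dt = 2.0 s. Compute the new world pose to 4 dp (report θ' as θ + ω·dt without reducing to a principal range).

θ' = 2.8798 + -0.75·2.0 = 1.3798
R = v/ω = 0.75/-0.75 = -1.0000
x' = 1 + -1.0000·(sin 1.3798 − sin 2.8798) = 0.2770
y' = -3.5 − -1.0000·(cos 1.3798 − cos 2.8798) = -2.3442

(0.2770, -2.3442, 1.3798)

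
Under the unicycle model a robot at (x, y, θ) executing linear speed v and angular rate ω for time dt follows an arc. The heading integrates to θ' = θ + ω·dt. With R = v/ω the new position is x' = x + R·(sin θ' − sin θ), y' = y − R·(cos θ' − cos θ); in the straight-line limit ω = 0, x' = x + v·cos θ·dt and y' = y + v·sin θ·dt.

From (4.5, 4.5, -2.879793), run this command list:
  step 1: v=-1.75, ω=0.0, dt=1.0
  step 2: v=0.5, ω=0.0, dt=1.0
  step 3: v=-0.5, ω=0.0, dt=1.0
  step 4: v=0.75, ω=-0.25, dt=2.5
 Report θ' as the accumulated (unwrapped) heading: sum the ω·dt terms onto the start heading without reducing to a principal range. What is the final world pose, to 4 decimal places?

(4.3481, 5.0464, -3.5048)

step 1: θ'=-2.8798 (straight) → pose (6.1904, 4.9529, -2.8798)
step 2: θ'=-2.8798 (straight) → pose (5.7074, 4.8235, -2.8798)
step 3: θ'=-2.8798 (straight) → pose (6.1904, 4.9529, -2.8798)
step 4: θ'=-3.5048 (R=-3.0000) → pose (4.3481, 5.0464, -3.5048)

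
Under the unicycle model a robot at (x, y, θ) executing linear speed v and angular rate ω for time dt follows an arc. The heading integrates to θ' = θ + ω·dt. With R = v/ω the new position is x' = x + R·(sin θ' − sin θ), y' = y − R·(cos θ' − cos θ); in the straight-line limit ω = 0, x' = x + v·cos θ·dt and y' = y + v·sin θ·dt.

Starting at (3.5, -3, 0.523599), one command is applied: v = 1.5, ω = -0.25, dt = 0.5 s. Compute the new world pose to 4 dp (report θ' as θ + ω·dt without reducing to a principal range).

(4.1712, -2.6665, 0.3986)

θ' = 0.5236 + -0.25·0.5 = 0.3986
R = v/ω = 1.5/-0.25 = -6.0000
x' = 3.5 + -6.0000·(sin 0.3986 − sin 0.5236) = 4.1712
y' = -3 − -6.0000·(cos 0.3986 − cos 0.5236) = -2.6665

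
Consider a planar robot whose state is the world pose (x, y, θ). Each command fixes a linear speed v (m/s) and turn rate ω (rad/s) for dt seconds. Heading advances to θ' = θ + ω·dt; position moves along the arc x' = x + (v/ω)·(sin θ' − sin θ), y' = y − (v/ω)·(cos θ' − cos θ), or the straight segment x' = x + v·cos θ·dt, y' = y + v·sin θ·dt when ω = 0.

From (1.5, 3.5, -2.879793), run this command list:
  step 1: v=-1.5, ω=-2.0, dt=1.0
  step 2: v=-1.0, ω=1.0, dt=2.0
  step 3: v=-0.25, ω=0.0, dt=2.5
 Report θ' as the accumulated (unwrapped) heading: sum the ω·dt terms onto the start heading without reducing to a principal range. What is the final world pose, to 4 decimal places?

(4.2822, 1.6798, -2.8798)

step 1: θ'=-4.8798 (R=0.7500) → pose (2.4336, 2.6506, -4.8798)
step 2: θ'=-2.8798 (R=-1.0000) → pose (3.6785, 1.5180, -2.8798)
step 3: θ'=-2.8798 (straight) → pose (4.2822, 1.6798, -2.8798)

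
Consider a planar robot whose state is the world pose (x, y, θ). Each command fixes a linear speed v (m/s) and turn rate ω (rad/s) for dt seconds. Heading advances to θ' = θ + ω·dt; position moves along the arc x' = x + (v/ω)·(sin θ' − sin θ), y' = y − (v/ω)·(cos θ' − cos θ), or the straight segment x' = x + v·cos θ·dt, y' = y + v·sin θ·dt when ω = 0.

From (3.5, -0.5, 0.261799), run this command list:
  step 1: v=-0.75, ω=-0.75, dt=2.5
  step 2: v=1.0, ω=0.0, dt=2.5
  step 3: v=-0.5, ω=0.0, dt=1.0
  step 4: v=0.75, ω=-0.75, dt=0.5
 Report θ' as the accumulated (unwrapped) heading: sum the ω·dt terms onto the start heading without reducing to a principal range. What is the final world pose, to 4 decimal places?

(2.0723, -1.8529, -1.9882)

step 1: θ'=-1.6132 (R=1.0000) → pose (2.2421, 0.5083, -1.6132)
step 2: θ'=-1.6132 (straight) → pose (2.1361, -1.9894, -1.6132)
step 3: θ'=-1.6132 (straight) → pose (2.1573, -1.4899, -1.6132)
step 4: θ'=-1.9882 (R=-1.0000) → pose (2.0723, -1.8529, -1.9882)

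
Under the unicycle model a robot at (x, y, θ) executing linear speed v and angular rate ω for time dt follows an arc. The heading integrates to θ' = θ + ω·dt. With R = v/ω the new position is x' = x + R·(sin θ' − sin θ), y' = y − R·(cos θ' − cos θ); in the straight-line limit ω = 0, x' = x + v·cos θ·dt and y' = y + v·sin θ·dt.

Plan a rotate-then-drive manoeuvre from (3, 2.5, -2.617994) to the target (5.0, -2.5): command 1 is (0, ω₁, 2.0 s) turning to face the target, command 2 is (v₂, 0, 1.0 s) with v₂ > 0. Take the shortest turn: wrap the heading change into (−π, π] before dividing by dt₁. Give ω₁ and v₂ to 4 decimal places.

heading to target = atan2(-2.5−2.5, 5−3) = -1.1903
Δθ = wrap(-1.1903 − -2.6180) = 1.4277; ω₁ = Δθ/dt₁ = 0.7139
distance = √((5−3)² + (-2.5−2.5)²) = 5.3852; v₂ = distance/dt₂ = 5.3852

ω₁ = 0.7139, v₂ = 5.3852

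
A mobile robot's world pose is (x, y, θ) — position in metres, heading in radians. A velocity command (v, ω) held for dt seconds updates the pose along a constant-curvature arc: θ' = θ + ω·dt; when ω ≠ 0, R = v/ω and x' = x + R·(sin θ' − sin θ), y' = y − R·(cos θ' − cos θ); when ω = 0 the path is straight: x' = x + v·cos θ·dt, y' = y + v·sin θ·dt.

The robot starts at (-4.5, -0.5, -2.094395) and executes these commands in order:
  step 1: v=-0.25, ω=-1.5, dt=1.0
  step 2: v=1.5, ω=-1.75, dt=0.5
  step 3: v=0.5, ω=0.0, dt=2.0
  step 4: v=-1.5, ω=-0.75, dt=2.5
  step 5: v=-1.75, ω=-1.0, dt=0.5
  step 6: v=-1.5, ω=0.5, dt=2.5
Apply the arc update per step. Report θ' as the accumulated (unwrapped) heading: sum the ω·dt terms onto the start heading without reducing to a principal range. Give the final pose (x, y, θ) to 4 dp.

step 1: θ'=-3.5944 (R=0.1667) → pose (-4.2827, -0.4335, -3.5944)
step 2: θ'=-4.4694 (R=-0.8571) → pose (-4.7397, 0.1311, -4.4694)
step 3: θ'=-4.4694 (straight) → pose (-4.9803, 1.1017, -4.4694)
step 4: θ'=-6.3444 (R=2.0000) → pose (-7.0439, -1.3758, -6.3444)
step 5: θ'=-6.8444 (R=1.7500) → pose (-7.8682, -1.1106, -6.8444)
step 6: θ'=-5.5944 (R=-3.0000) → pose (-11.3717, -1.3344, -5.5944)

(-11.3717, -1.3344, -5.5944)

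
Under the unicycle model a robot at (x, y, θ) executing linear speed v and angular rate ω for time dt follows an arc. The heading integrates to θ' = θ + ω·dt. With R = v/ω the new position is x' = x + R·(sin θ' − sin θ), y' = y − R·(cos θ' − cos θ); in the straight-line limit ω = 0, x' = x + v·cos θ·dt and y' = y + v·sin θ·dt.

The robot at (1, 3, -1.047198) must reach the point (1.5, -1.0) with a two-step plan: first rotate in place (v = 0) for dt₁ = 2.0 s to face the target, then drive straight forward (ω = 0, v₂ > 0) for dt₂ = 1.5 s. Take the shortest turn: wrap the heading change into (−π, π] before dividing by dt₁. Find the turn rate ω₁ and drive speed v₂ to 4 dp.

ω₁ = -0.1996, v₂ = 2.6874

heading to target = atan2(-1−3, 1.5−1) = -1.4464
Δθ = wrap(-1.4464 − -1.0472) = -0.3992; ω₁ = Δθ/dt₁ = -0.1996
distance = √((1.5−1)² + (-1−3)²) = 4.0311; v₂ = distance/dt₂ = 2.6874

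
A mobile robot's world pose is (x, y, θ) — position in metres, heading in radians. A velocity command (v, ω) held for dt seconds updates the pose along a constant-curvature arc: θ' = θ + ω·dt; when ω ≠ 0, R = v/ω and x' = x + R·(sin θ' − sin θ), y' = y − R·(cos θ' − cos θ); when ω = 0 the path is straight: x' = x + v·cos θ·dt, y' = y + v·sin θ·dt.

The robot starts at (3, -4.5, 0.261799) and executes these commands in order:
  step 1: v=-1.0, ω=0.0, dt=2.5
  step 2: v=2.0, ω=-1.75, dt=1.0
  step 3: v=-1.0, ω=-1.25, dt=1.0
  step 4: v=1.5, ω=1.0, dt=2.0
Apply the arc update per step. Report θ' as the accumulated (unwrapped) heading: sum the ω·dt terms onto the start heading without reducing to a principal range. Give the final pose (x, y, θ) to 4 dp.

(2.0826, -7.8440, -0.7382)

step 1: θ'=0.2618 (straight) → pose (0.5852, -5.1470, 0.2618)
step 2: θ'=-1.4882 (R=-1.1429) → pose (2.0199, -6.1567, -1.4882)
step 3: θ'=-2.7382 (R=0.8000) → pose (2.5032, -5.3549, -2.7382)
step 4: θ'=-0.7382 (R=1.5000) → pose (2.0826, -7.8440, -0.7382)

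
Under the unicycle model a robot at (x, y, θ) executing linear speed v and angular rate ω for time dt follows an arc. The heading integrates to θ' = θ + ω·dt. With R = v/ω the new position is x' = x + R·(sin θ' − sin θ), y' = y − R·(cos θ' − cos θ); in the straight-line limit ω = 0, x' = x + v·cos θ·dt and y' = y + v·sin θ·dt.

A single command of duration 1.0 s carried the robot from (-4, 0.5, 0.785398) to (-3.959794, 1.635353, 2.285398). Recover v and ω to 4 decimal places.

v = 1.2500, ω = 1.5000

Δθ = 2.285398 − 0.785398 = 1.500000
ω = Δθ/dt = 1.500000/1.0 = 1.5000
R = −Δy/(cos θ' − cos θ) = 0.8333
v = R·ω = 0.8333·1.5000 = 1.2500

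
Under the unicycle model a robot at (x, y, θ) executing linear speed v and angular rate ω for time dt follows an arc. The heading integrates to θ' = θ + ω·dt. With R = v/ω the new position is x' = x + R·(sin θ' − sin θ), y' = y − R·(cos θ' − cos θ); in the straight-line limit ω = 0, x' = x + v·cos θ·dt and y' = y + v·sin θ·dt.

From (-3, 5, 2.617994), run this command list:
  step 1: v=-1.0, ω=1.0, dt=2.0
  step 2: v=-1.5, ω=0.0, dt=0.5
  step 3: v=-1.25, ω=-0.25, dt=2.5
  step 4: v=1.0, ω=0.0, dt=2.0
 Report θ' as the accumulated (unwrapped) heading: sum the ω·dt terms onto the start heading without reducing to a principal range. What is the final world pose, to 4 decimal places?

(-1.5349, 7.8374, 3.9930)

step 1: θ'=4.6180 (R=-1.0000) → pose (-1.5045, 5.7718, 4.6180)
step 2: θ'=4.6180 (straight) → pose (-1.4338, 6.5184, 4.6180)
step 3: θ'=3.9930 (R=5.0000) → pose (-0.2170, 9.3418, 3.9930)
step 4: θ'=3.9930 (straight) → pose (-1.5349, 7.8374, 3.9930)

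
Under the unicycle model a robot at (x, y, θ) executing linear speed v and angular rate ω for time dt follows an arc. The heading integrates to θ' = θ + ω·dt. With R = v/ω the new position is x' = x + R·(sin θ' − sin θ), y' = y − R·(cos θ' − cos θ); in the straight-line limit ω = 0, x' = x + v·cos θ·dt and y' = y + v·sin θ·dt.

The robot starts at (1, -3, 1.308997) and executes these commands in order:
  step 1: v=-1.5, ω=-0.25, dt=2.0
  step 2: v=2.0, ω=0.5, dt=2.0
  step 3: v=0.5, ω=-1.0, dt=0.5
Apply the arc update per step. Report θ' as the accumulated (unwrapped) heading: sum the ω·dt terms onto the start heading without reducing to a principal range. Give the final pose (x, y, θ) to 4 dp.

(0.5416, -1.6363, 1.3090)

step 1: θ'=0.8090 (R=6.0000) → pose (-0.4540, -5.5884, 0.8090)
step 2: θ'=1.8090 (R=4.0000) → pose (0.5387, -1.8837, 1.8090)
step 3: θ'=1.3090 (R=-0.5000) → pose (0.5416, -1.6363, 1.3090)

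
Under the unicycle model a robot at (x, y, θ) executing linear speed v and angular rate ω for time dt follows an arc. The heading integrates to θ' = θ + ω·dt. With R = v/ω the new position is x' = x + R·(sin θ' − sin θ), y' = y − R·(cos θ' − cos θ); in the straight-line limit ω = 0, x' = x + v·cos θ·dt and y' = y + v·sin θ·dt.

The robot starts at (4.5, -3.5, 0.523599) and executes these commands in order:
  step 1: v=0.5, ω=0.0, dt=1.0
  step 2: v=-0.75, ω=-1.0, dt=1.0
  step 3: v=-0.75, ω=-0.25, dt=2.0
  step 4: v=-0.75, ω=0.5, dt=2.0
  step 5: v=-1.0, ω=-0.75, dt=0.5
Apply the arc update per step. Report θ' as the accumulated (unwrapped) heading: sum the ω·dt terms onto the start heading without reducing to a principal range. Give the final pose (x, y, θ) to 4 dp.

(1.3358, -1.5404, -0.3514)

step 1: θ'=0.5236 (straight) → pose (4.9330, -3.2500, 0.5236)
step 2: θ'=-0.4764 (R=0.7500) → pose (4.2141, -3.2670, -0.4764)
step 3: θ'=-0.9764 (R=3.0000) → pose (3.1044, -2.2810, -0.9764)
step 4: θ'=0.0236 (R=-1.5000) → pose (1.8262, -1.6215, 0.0236)
step 5: θ'=-0.3514 (R=1.3333) → pose (1.3358, -1.5404, -0.3514)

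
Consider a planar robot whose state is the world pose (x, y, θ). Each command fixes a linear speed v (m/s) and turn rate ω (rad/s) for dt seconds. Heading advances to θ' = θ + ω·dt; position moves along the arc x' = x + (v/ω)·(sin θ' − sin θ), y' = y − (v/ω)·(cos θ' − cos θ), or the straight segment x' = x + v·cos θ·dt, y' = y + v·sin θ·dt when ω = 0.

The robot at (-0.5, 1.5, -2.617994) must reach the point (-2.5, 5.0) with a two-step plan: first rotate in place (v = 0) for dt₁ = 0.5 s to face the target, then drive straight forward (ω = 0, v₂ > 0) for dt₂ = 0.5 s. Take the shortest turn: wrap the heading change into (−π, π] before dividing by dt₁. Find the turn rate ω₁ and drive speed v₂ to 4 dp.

heading to target = atan2(5−1.5, -2.5−-0.5) = 2.0899
Δθ = wrap(2.0899 − -2.6180) = -1.5752; ω₁ = Δθ/dt₁ = -3.1505
distance = √((-2.5−-0.5)² + (5−1.5)²) = 4.0311; v₂ = distance/dt₂ = 8.0623

ω₁ = -3.1505, v₂ = 8.0623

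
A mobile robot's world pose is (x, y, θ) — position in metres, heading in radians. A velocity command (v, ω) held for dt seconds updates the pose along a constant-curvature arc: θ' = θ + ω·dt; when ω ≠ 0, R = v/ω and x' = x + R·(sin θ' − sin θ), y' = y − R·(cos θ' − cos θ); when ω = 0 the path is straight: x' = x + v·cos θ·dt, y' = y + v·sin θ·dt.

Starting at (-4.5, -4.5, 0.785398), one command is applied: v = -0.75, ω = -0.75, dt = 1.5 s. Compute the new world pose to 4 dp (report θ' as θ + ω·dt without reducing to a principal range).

θ' = 0.7854 + -0.75·1.5 = -0.3396
R = v/ω = -0.75/-0.75 = 1.0000
x' = -4.5 + 1.0000·(sin -0.3396 − sin 0.7854) = -5.5402
y' = -4.5 − 1.0000·(cos -0.3396 − cos 0.7854) = -4.7358

(-5.5402, -4.7358, -0.3396)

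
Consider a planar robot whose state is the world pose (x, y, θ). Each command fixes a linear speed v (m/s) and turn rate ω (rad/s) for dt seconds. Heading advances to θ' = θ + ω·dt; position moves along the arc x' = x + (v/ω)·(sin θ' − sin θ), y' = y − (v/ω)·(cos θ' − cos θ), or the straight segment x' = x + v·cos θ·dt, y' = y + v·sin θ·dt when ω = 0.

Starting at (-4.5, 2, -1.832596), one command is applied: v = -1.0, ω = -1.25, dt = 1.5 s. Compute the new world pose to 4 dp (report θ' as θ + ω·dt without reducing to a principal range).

θ' = -1.8326 + -1.25·1.5 = -3.7076
R = v/ω = -1.0/-1.25 = 0.8000
x' = -4.5 + 0.8000·(sin -3.7076 − sin -1.8326) = -3.2982
y' = 2 − 0.8000·(cos -3.7076 − cos -1.8326) = 2.4682

(-3.2982, 2.4682, -3.7076)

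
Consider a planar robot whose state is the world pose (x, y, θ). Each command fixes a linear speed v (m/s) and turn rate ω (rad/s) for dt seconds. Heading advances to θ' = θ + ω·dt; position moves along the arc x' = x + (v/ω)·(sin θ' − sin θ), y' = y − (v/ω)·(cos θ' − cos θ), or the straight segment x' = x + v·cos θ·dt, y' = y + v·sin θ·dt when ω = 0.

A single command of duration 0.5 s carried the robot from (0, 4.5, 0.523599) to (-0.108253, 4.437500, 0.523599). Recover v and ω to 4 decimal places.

Δθ = 0.523599 − 0.523599 = 0.000000
ω = Δθ/dt = 0.000000/0.5 = 0.0000
ω = 0 → v = (Δx·cos θ + Δy·sin θ)/dt = -0.2500

v = -0.2500, ω = 0.0000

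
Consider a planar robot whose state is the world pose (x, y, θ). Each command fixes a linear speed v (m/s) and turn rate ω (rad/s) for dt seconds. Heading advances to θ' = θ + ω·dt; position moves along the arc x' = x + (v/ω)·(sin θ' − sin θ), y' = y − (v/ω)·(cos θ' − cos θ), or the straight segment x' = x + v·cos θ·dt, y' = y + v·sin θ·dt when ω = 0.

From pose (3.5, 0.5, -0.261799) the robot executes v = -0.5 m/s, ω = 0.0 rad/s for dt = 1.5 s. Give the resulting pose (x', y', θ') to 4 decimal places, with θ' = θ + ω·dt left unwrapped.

θ' = -0.2618 + 0.0·1.5 = -0.2618
ω = 0 → straight: x' = 3.5 + -0.5·cos(-0.2618)·1.5 = 2.7756
y' = 0.5 + -0.5·sin(-0.2618)·1.5 = 0.6941

(2.7756, 0.6941, -0.2618)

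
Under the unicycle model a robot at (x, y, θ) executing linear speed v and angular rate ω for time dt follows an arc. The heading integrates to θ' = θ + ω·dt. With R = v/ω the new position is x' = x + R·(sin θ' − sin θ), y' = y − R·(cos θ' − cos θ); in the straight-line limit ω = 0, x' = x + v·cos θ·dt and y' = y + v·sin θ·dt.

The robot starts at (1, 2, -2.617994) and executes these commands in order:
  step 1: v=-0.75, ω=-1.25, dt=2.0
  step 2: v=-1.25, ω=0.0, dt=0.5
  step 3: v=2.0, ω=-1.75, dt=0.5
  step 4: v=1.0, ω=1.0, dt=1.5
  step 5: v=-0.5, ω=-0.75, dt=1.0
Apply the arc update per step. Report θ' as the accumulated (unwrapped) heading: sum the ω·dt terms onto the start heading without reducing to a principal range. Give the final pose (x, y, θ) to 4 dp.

step 1: θ'=-5.1180 (R=0.6000) → pose (1.8513, 1.2436, -5.1180)
step 2: θ'=-5.1180 (straight) → pose (1.6047, 0.6693, -5.1180)
step 3: θ'=-5.9930 (R=-1.1429) → pose (2.3278, 1.3135, -5.9930)
step 4: θ'=-4.4930 (R=1.0000) → pose (3.0177, 2.4893, -4.4930)
step 5: θ'=-5.2430 (R=0.6667) → pose (2.9420, 2.0068, -5.2430)

(2.9420, 2.0068, -5.2430)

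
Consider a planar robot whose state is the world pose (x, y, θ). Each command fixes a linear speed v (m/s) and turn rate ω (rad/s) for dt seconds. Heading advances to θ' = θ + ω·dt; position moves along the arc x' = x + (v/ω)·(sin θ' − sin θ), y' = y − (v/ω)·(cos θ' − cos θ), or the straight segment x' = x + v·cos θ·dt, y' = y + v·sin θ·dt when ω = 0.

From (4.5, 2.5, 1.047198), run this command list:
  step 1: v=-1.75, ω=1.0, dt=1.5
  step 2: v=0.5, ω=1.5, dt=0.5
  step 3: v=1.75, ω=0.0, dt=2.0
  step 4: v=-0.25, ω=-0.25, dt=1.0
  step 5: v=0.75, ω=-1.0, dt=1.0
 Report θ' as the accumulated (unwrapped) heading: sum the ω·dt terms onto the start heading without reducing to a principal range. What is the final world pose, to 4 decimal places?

(0.9929, 0.0962, 2.0472)

step 1: θ'=2.5472 (R=-1.7500) → pose (5.0355, 0.1751, 2.5472)
step 2: θ'=3.2972 (R=0.3333) → pose (4.7972, 0.2283, 3.2972)
step 3: θ'=3.2972 (straight) → pose (1.3395, -0.3141, 3.2972)
step 4: θ'=3.0472 (R=1.0000) → pose (1.5887, -0.3065, 3.0472)
step 5: θ'=2.0472 (R=-0.7500) → pose (0.9929, 0.0962, 2.0472)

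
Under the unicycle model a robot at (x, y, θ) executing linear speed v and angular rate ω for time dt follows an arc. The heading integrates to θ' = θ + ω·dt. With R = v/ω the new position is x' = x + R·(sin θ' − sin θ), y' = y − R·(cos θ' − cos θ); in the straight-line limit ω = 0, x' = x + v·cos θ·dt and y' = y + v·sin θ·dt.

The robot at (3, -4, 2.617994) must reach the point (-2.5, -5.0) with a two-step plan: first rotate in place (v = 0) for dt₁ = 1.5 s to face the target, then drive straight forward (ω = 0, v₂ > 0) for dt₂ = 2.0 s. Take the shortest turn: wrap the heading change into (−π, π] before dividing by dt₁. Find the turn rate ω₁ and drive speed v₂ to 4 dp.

heading to target = atan2(-5−-4, -2.5−3) = -2.9617
Δθ = wrap(-2.9617 − 2.6180) = 0.7035; ω₁ = Δθ/dt₁ = 0.4690
distance = √((-2.5−3)² + (-5−-4)²) = 5.5902; v₂ = distance/dt₂ = 2.7951

ω₁ = 0.4690, v₂ = 2.7951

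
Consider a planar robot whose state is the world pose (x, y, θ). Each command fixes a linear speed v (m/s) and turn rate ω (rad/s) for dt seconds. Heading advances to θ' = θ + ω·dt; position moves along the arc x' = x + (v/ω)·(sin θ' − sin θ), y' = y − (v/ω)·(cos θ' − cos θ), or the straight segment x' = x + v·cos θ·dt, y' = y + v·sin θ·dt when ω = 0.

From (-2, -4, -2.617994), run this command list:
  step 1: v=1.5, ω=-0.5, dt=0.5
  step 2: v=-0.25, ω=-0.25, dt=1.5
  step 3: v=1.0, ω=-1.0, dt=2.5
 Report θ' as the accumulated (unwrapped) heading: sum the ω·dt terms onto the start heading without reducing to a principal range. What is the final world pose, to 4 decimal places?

step 1: θ'=-2.8680 (R=-3.0000) → pose (-2.6894, -4.2903, -2.8680)
step 2: θ'=-3.2430 (R=1.0000) → pose (-2.3180, -4.2583, -3.2430)
step 3: θ'=-5.7430 (R=-1.0000) → pose (-2.7311, -2.4058, -5.7430)

(-2.7311, -2.4058, -5.7430)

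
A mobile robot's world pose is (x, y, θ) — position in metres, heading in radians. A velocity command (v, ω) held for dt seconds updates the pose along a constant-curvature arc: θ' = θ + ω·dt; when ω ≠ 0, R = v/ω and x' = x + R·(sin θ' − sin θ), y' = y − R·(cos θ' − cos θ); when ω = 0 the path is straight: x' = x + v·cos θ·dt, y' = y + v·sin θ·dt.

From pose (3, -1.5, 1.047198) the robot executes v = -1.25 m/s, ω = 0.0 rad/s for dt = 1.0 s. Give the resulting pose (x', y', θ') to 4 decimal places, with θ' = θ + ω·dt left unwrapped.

θ' = 1.0472 + 0.0·1.0 = 1.0472
ω = 0 → straight: x' = 3 + -1.25·cos(1.0472)·1.0 = 2.3750
y' = -1.5 + -1.25·sin(1.0472)·1.0 = -2.5825

(2.3750, -2.5825, 1.0472)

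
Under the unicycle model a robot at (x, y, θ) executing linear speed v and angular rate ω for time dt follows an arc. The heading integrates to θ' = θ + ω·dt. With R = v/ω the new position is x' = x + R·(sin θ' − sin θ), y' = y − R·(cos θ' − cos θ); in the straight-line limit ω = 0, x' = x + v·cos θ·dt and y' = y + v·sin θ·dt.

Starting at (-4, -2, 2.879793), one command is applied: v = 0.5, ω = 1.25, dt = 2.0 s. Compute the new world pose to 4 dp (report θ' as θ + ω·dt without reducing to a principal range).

θ' = 2.8798 + 1.25·2.0 = 5.3798
R = v/ω = 0.5/1.25 = 0.4000
x' = -4 + 0.4000·(sin 5.3798 − sin 2.8798) = -4.4177
y' = -2 − 0.4000·(cos 5.3798 − cos 2.8798) = -2.6339

(-4.4177, -2.6339, 5.3798)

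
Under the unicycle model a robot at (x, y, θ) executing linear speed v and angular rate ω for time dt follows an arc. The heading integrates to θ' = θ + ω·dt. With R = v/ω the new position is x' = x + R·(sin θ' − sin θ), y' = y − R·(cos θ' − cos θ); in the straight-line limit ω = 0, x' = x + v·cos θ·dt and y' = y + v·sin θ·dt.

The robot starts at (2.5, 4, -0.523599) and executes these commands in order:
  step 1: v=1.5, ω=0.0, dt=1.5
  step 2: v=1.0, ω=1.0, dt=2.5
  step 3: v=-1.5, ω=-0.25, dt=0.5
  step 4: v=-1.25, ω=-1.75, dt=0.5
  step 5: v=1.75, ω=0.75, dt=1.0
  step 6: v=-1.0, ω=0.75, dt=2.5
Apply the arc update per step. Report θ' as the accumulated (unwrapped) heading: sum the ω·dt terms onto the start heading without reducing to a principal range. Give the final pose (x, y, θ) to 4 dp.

step 1: θ'=-0.5236 (straight) → pose (4.4486, 2.8750, -0.5236)
step 2: θ'=1.9764 (R=1.0000) → pose (5.8674, 4.1356, 1.9764)
step 3: θ'=1.8514 (R=6.0000) → pose (6.1196, 3.4298, 1.8514)
step 4: θ'=0.9764 (R=0.7143) → pose (6.0250, 2.8320, 0.9764)
step 5: θ'=1.7264 (R=2.3333) → pose (6.3970, 4.5003, 1.7264)
step 6: θ'=3.6014 (R=-1.3333) → pose (8.3059, 3.5120, 3.6014)

(8.3059, 3.5120, 3.6014)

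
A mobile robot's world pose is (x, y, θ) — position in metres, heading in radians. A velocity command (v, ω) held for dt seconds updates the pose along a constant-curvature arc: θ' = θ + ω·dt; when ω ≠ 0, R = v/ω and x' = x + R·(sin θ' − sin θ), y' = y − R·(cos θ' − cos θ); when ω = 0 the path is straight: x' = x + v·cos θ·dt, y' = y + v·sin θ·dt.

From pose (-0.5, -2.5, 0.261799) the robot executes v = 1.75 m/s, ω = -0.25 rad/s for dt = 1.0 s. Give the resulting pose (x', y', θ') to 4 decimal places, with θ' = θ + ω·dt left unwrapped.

θ' = 0.2618 + -0.25·1.0 = 0.0118
R = v/ω = 1.75/-0.25 = -7.0000
x' = -0.5 + -7.0000·(sin 0.0118 − sin 0.2618) = 1.2291
y' = -2.5 − -7.0000·(cos 0.0118 − cos 0.2618) = -2.2620

(1.2291, -2.2620, 0.0118)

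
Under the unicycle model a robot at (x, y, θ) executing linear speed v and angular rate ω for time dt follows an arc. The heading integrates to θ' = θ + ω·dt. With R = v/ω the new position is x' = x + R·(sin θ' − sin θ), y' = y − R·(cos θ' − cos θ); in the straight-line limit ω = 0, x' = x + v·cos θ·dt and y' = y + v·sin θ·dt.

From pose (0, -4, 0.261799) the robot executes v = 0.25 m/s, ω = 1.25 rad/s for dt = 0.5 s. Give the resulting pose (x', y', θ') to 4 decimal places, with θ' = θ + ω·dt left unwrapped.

(0.1032, -3.9332, 0.8868)

θ' = 0.2618 + 1.25·0.5 = 0.8868
R = v/ω = 0.25/1.25 = 0.2000
x' = 0 + 0.2000·(sin 0.8868 − sin 0.2618) = 0.1032
y' = -4 − 0.2000·(cos 0.8868 − cos 0.2618) = -3.9332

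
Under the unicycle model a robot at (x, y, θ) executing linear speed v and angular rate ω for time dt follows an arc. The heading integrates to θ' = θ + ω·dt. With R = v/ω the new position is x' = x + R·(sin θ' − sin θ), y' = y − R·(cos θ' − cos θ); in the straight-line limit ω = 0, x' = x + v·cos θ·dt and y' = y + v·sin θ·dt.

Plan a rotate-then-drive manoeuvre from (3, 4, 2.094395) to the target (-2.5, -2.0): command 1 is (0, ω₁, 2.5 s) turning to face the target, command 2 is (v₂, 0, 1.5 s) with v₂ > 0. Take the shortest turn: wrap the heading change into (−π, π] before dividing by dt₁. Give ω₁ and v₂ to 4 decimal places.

ω₁ = 0.7504, v₂ = 5.4263

heading to target = atan2(-2−4, -2.5−3) = -2.3127
Δθ = wrap(-2.3127 − 2.0944) = 1.8760; ω₁ = Δθ/dt₁ = 0.7504
distance = √((-2.5−3)² + (-2−4)²) = 8.1394; v₂ = distance/dt₂ = 5.4263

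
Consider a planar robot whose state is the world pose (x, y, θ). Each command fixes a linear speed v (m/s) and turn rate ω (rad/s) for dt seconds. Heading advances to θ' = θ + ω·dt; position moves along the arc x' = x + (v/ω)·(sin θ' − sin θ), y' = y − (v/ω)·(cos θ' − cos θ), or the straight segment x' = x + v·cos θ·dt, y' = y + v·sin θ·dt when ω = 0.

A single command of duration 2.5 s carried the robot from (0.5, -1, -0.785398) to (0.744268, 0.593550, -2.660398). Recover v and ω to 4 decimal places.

Δθ = -2.660398 − -0.785398 = -1.875000
ω = Δθ/dt = -1.875000/2.5 = -0.7500
R = −Δy/(cos θ' − cos θ) = 1.0000
v = R·ω = 1.0000·-0.7500 = -0.7500

v = -0.7500, ω = -0.7500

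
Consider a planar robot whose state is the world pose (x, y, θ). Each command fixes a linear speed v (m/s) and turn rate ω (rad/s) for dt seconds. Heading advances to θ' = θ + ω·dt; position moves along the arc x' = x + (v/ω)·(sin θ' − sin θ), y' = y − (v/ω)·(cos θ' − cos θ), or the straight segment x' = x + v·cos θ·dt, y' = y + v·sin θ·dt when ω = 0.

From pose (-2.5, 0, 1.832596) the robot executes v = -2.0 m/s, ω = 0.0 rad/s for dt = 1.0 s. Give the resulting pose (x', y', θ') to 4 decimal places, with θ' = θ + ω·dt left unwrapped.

(-1.9824, -1.9319, 1.8326)

θ' = 1.8326 + 0.0·1.0 = 1.8326
ω = 0 → straight: x' = -2.5 + -2.0·cos(1.8326)·1.0 = -1.9824
y' = 0 + -2.0·sin(1.8326)·1.0 = -1.9319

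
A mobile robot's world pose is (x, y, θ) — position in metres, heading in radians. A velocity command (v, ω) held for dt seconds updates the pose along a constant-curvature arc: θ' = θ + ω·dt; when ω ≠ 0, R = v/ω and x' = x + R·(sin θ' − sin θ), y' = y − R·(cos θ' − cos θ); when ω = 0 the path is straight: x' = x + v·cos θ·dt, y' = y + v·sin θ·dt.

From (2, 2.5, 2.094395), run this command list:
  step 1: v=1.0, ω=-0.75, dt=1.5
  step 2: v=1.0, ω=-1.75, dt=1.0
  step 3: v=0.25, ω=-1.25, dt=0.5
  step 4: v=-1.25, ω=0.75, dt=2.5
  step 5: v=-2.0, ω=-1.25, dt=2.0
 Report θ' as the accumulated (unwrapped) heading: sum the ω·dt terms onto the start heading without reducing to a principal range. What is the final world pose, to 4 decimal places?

step 1: θ'=0.9694 (R=-1.3333) → pose (2.0553, 3.9211, 0.9694)
step 2: θ'=-0.7806 (R=-0.5714) → pose (2.9286, 4.0037, -0.7806)
step 3: θ'=-1.4056 (R=-0.2000) → pose (2.9851, 3.8945, -1.4056)
step 4: θ'=0.4694 (R=-1.6667) → pose (0.5872, 5.1069, 0.4694)
step 5: θ'=-2.0306 (R=1.6000) → pose (-1.5703, 7.2439, -2.0306)

(-1.5703, 7.2439, -2.0306)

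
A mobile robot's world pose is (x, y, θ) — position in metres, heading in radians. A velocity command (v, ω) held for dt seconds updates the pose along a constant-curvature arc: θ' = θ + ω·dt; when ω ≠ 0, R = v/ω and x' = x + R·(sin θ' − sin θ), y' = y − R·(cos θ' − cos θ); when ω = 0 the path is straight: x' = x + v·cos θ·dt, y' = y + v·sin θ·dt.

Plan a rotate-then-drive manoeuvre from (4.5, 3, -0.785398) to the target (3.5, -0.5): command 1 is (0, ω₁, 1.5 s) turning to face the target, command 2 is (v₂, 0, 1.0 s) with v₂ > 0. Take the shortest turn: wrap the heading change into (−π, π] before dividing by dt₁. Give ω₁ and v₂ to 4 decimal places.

ω₁ = -0.7091, v₂ = 3.6401

heading to target = atan2(-0.5−3, 3.5−4.5) = -1.8491
Δθ = wrap(-1.8491 − -0.7854) = -1.0637; ω₁ = Δθ/dt₁ = -0.7091
distance = √((3.5−4.5)² + (-0.5−3)²) = 3.6401; v₂ = distance/dt₂ = 3.6401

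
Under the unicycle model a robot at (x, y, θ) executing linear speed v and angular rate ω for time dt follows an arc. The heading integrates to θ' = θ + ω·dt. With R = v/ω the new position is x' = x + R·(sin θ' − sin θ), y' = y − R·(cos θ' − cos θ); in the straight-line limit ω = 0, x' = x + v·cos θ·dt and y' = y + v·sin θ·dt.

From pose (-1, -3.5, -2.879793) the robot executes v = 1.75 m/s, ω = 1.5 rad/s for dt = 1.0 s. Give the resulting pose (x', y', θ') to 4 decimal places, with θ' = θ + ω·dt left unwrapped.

θ' = -2.8798 + 1.5·1.0 = -1.3798
R = v/ω = 1.75/1.5 = 1.1667
x' = -1 + 1.1667·(sin -1.3798 − sin -2.8798) = -1.8435
y' = -3.5 − 1.1667·(cos -1.3798 − cos -2.8798) = -4.8484

(-1.8435, -4.8484, -1.3798)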